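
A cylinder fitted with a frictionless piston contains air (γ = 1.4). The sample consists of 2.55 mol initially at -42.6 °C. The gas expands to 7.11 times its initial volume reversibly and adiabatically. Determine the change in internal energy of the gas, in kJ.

ΔU ≈ -6.64 kJ

For a reversible adiabat TV^(γ−1) is constant, so T₂ = T₁ (V₁/V₂)^(γ−1).
T₁ = -42.6 °C = 230.5 K.
T₂ = 230.5 × (1/7.11)^(0.4) = 105.2 K.
Q = 0, so ΔU = W_on_gas = nCᵥΔT with Cᵥ = R/(γ−1) = 20.79 J/(mol·K).
ΔU = 2.55 × 20.79 × (105.2 − 230.5) = -6644 J.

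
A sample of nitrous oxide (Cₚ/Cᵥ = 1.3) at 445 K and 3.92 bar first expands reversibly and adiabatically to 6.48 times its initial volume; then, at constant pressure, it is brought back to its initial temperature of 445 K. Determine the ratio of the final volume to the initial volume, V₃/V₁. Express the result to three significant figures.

V₃/V₁ ≈ 11.4

Adiabatic step: V₂/V₁ = 6.48; T₂ = T₁·(1/6.48)^(0.3) = 254 K.
Isobaric step: V₃/V₂ = T₃/T₂ = 445/254.
V₃/V₁ = (V₂/V₁)(V₃/V₂) = 6.48 × (445/254) = 11.35.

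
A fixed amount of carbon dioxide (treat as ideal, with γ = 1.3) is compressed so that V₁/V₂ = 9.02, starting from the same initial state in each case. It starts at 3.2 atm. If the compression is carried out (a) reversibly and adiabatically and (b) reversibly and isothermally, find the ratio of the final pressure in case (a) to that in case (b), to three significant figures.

Isothermal: P_b = P₁(V₁/V₂) = 3.2×9.02.
Adiabatic: P_a = P₁(V₁/V₂)^γ = 3.2×9.02^(1.3).
P_a/P_b = (V₁/V₂)^(γ−1) = 9.02^(0.3) = 1.934.

P_adiabatic / P_isothermal ≈ 1.93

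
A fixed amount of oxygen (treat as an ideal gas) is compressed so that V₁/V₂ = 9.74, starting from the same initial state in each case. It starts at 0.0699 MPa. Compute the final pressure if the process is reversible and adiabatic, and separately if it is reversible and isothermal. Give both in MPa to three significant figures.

adiabatic: 1.69 MPa; isothermal: 0.681 MPa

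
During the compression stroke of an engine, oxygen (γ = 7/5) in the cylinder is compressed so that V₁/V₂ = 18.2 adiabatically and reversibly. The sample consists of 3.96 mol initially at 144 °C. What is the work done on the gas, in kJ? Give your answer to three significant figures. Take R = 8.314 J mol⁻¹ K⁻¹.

W ≈ 75.3 kJ

Adiabatic: T₁V₁^(γ−1) = T₂V₂^(γ−1) ⇒ T₂ = T₁ (V₁/V₂)^(γ−1).
T₁ = 144 °C = 417.1 K.
T₂ = 417.1 × 18.2^(2/5) = 1331 K.
Q = 0, so ΔU = W_on_gas = nCᵥΔT with Cᵥ = R/(γ−1) = 20.79 J/(mol·K).
ΔU = 3.96 × 20.79 × (1331 − 417.1) = 75250 J.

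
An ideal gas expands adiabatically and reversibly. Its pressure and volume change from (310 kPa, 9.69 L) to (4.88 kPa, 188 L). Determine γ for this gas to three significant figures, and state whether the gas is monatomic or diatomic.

γ ≈ 1.40; diatomic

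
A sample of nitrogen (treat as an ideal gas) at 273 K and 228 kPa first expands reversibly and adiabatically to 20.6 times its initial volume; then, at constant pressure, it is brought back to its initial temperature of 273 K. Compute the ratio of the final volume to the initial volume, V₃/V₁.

For a diatomic ideal gas γ = 7/5.
Adiabatic step: V₂/V₁ = 20.6; T₂ = T₁·(1/20.6)^(2/5) = 81.4 K.
Isobaric step: V₃/V₂ = T₃/T₂ = 273/81.4.
V₃/V₁ = (V₂/V₁)(V₃/V₂) = 20.6 × (273/81.4) = 69.09.

V₃/V₁ ≈ 69.1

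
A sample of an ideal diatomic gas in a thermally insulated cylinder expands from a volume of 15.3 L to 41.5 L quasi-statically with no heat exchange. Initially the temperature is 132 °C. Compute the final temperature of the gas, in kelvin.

T₂ ≈ 272 K

Adiabatic: T₁V₁^(γ−1) = T₂V₂^(γ−1) ⇒ T₂ = T₁ (V₁/V₂)^(γ−1).
For a diatomic ideal gas γ = 7/5, so γ−1 = 2/5.
T₁ = 132 °C = 405.1 K.
T₂ = 405.1 × (15.3/41.5)^(2/5) = 271.8 K.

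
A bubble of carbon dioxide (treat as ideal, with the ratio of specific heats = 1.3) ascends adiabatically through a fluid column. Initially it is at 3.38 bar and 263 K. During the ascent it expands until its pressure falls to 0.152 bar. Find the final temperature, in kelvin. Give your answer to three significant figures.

Adiabatic: T₂/T₁ = (P₂/P₁)^((γ−1)/γ).
T₂ = 263 × (0.152/3.38)^(0.231) = 128.6 K.

T₂ ≈ 129 K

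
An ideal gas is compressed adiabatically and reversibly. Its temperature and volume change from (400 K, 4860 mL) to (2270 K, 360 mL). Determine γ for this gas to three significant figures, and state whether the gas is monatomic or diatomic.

TV^(γ−1) = const ⇒ γ − 1 = ln(T₂/T₁) / ln(V₁/V₂).
γ = 1 + ln(2270/400) / ln(4860/360) = 1.667.
γ ≈ 1.67 is close to 5/3, so the gas is monatomic.

γ ≈ 1.67; monatomic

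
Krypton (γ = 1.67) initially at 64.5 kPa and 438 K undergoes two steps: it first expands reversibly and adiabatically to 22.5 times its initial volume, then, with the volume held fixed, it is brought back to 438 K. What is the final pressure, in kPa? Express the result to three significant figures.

P₃ ≈ 2.87 kPa

Adiabatic step (PV^γ = const): P₂ = 64.5×(1/22.5)^(1.67) = 0.356 kPa; T₂ = 438×(1/22.5)^(0.67) = 54.39 K.
Isochoric: P₃ = P₂(T₃/T₂) = 0.356 × (438/54.39) = 2.867 kPa.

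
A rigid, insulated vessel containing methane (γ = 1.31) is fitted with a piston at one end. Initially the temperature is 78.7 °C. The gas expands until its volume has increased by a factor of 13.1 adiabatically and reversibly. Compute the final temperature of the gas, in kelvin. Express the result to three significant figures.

T₂ ≈ 158 K

For a reversible adiabat TV^(γ−1) is constant, so T₂ = T₁ (V₁/V₂)^(γ−1).
T₁ = 78.7 °C = 351.8 K.
T₂ = 351.8 × (1/13.1)^(0.31) = 158.5 K.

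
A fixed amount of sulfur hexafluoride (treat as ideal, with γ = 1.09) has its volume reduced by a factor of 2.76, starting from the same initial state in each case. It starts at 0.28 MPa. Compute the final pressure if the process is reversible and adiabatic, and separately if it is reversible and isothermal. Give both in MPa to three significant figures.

adiabatic: 0.847 MPa; isothermal: 0.773 MPa

Isothermal: P₂ = P₁(V₁/V₂) = 0.28×2.76 = 0.7728 MPa.
Adiabatic: P₂ = P₁(V₁/V₂)^γ = 0.28×2.76^(1.09) = 0.8467 MPa.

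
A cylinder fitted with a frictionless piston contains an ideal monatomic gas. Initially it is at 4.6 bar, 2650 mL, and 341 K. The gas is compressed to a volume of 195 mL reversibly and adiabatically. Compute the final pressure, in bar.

P₂ ≈ 356 bar

Since PV^γ is constant along a reversible adiabat, P₂ = P₁ (V₁/V₂)^γ.
γ = 5/3 for a monatomic ideal gas.
P₂ = 4.6 × (2650/195)^(5/3) = 356 bar.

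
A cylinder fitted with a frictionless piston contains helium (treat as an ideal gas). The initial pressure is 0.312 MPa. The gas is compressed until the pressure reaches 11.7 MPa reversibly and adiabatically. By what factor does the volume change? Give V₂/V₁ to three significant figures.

V₂/V₁ ≈ 0.114

From PV^γ = const, V₂/V₁ = (P₁/P₂)^(1/γ).
For a monatomic ideal gas γ = 5/3.
V₂/V₁ = (0.312/11.7)^(3/5) = 0.1137.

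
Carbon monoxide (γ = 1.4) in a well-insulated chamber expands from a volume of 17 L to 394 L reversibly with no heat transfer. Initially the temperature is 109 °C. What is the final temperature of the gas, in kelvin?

T₂ ≈ 109 K

Adiabatic: T₁V₁^(γ−1) = T₂V₂^(γ−1) ⇒ T₂ = T₁ (V₁/V₂)^(γ−1).
T₁ = 109 °C = 382.1 K.
T₂ = 382.1 × (17/394)^(0.4) = 108.7 K.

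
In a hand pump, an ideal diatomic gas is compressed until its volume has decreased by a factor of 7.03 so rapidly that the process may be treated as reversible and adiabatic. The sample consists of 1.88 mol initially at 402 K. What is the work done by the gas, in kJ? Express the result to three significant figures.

W ≈ -18.6 kJ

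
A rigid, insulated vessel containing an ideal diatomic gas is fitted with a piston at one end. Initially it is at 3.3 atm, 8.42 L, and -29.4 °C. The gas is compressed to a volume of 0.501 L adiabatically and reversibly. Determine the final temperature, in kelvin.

T₂ ≈ 754 K

Adiabatic: T₁V₁^(γ−1) = T₂V₂^(γ−1) ⇒ T₂ = T₁ (V₁/V₂)^(γ−1).
γ = 7/5 for a diatomic ideal gas.
T₁ = -29.4 °C = 243.7 K.
T₂ = 243.7 × (8.42/0.501)^(2/5) = 753.6 K.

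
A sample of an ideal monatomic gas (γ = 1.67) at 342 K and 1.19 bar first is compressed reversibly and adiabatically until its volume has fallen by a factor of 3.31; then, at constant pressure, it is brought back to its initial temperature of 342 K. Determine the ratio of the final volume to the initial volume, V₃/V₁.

Adiabatic step: V₂/V₁ = 0.3021; T₂ = T₁·3.31^(0.67) = 762.6 K.
Isobaric step: V₃/V₂ = T₃/T₂ = 342/762.6.
V₃/V₁ = (V₂/V₁)(V₃/V₂) = 0.3021 × (342/762.6) = 0.1355.

V₃/V₁ ≈ 0.135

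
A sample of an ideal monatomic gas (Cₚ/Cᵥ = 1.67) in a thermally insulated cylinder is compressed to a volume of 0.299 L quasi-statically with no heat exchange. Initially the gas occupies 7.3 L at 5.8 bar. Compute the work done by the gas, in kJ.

W ≈ -47.4 kJ

P₂ = P₁(V₁/V₂)^γ = 5.8×(7.3/0.299)^(1.67) = 1204 bar.
For a reversible adiabat, W_by_gas = (P₁V₁ − P₂V₂)/(γ−1).
W_by = (580000×0.0073 − 1.204×10^8×0.000299) / (0.67) = -47430 J.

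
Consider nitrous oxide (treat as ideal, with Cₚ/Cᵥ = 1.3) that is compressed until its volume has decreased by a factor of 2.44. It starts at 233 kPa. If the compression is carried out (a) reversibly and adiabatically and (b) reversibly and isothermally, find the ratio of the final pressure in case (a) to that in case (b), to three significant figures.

P_adiabatic / P_isothermal ≈ 1.31

Isothermal: P_b = P₁(V₁/V₂) = 233×2.44.
Adiabatic: P_a = P₁(V₁/V₂)^γ = 233×2.44^(1.3).
P_a/P_b = (V₁/V₂)^(γ−1) = 2.44^(0.3) = 1.307.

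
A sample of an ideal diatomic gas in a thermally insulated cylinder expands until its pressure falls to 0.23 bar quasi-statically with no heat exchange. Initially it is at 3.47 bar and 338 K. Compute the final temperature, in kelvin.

T₂ ≈ 156 K

Adiabatic: T₂/T₁ = (P₂/P₁)^((γ−1)/γ).
For a diatomic ideal gas γ = 7/5, so (γ−1)/γ = 2/7.
T₂ = 338 × (0.23/3.47)^(2/7) = 155.7 K.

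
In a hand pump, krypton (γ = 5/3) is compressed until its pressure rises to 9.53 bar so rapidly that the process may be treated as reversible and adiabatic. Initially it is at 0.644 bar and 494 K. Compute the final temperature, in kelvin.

T₂ ≈ 1450 K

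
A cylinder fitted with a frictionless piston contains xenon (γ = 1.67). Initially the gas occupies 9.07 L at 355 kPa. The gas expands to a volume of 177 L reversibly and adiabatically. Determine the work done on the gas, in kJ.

W ≈ -4.15 kJ

P₂ = P₁(V₁/V₂)^γ = 355×(9.07/177)^(1.67) = 2.485 kPa.
For a reversible adiabat, W_by_gas = (P₁V₁ − P₂V₂)/(γ−1).
W_by = (355000×0.00907 − 2485×0.177) / (0.67) = 4149 J.
W_on_gas = −W_by = -4149 J.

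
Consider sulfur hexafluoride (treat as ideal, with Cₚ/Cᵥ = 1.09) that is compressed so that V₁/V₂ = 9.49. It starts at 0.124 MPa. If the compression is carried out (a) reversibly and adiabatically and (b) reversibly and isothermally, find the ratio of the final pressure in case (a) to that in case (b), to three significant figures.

Isothermal: P_b = P₁(V₁/V₂) = 0.124×9.49.
Adiabatic: P_a = P₁(V₁/V₂)^γ = 0.124×9.49^(1.09).
P_a/P_b = (V₁/V₂)^(γ−1) = 9.49^(0.09) = 1.224.

P_adiabatic / P_isothermal ≈ 1.22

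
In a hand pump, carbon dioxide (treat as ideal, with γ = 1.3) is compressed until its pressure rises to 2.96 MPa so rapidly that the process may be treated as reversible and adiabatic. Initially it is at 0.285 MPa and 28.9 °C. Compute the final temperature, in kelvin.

Along an adiabat T P^((1−γ)/γ) is constant, so T₂ = T₁ (P₂/P₁)^((γ−1)/γ).
T₁ = 28.9 °C = 302 K.
T₂ = 302 × (2.96/0.285)^(0.231) = 518.4 K.

T₂ ≈ 518 K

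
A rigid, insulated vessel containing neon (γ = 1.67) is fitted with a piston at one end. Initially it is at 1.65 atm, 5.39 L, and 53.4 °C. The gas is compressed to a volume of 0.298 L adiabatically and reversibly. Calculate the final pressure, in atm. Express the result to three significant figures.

P₂ ≈ 208 atm

Adiabatic: P₁V₁^γ = P₂V₂^γ ⇒ P₂ = P₁ (V₁/V₂)^γ.
P₂ = 1.65 × (5.39/0.298)^(1.67) = 207.6 atm.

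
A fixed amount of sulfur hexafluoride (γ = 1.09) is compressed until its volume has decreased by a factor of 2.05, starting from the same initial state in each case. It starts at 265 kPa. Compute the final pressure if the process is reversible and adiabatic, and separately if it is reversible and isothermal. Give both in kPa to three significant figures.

Isothermal: P₂ = P₁(V₁/V₂) = 265×2.05 = 543.2 kPa.
Adiabatic: P₂ = P₁(V₁/V₂)^γ = 265×2.05^(1.09) = 579.5 kPa.

adiabatic: 580 kPa; isothermal: 543 kPa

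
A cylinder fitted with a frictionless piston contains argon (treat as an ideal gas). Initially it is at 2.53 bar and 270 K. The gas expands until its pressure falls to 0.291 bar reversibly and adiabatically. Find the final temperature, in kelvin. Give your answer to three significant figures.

Adiabatic: T₂/T₁ = (P₂/P₁)^((γ−1)/γ).
For a monatomic ideal gas γ = 5/3, so (γ−1)/γ = 2/5.
T₂ = 270 × (0.291/2.53)^(2/5) = 113.7 K.

T₂ ≈ 114 K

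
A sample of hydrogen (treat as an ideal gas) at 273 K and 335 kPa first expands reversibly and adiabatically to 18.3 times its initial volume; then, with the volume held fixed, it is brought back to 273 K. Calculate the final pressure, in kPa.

P₃ ≈ 18.3 kPa

For a diatomic ideal gas γ = 7/5.
Adiabatic step (PV^γ = const): P₂ = 335×(1/18.3)^(7/5) = 5.723 kPa; T₂ = 273×(1/18.3)^(2/5) = 85.35 K.
Isochoric: P₃ = P₂(T₃/T₂) = 5.723 × (273/85.35) = 18.31 kPa.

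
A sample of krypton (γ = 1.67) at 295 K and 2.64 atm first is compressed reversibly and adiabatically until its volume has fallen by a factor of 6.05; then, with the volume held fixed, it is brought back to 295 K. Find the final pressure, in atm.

Adiabatic step (PV^γ = const): P₂ = 2.64×6.05^(1.67) = 53.35 atm; T₂ = 295×6.05^(0.67) = 985.4 K.
Isochoric: P₃ = P₂(T₃/T₂) = 53.35 × (295/985.4) = 15.97 atm.

P₃ ≈ 16.0 atm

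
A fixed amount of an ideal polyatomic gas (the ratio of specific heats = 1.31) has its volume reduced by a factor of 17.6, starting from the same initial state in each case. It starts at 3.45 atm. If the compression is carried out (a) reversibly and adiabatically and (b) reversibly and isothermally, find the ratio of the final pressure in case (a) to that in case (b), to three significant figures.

P_adiabatic / P_isothermal ≈ 2.43

Isothermal: P_b = P₁(V₁/V₂) = 3.45×17.6.
Adiabatic: P_a = P₁(V₁/V₂)^γ = 3.45×17.6^(1.31).
P_a/P_b = (V₁/V₂)^(γ−1) = 17.6^(0.31) = 2.433.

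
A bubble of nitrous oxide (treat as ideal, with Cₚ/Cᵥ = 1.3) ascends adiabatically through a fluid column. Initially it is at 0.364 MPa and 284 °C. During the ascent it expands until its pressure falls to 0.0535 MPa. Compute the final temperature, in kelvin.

T₂ ≈ 358 K

Along an adiabat T P^((1−γ)/γ) is constant, so T₂ = T₁ (P₂/P₁)^((γ−1)/γ).
T₁ = 284 °C = 557.1 K.
T₂ = 557.1 × (0.0535/0.364)^(0.231) = 357.9 K.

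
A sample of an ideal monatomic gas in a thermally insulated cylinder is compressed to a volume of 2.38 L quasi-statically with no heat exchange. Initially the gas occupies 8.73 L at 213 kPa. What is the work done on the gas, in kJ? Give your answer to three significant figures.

W ≈ 3.84 kJ

γ = 5/3 for a monatomic ideal gas.
P₂ = P₁(V₁/V₂)^γ = 213×(8.73/2.38)^(5/3) = 1858 kPa.
For a reversible adiabat, W_by_gas = (P₁V₁ − P₂V₂)/(γ−1).
W_by = (213000×0.00873 − 1.858×10^6×0.00238) / (2/3) = -3845 J.
W_on_gas = −W_by = 3845 J.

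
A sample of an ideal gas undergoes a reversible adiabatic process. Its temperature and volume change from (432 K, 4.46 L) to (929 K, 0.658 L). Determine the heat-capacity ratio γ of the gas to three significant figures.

γ ≈ 1.40

TV^(γ−1) = const ⇒ γ − 1 = ln(T₂/T₁) / ln(V₁/V₂).
γ = 1 + ln(929/432) / ln(4.46/0.658) = 1.4.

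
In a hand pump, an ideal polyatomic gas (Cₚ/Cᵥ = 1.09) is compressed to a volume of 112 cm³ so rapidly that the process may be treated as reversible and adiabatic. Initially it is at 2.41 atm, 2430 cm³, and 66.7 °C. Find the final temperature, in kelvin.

Adiabatic: T₁V₁^(γ−1) = T₂V₂^(γ−1) ⇒ T₂ = T₁ (V₁/V₂)^(γ−1).
T₁ = 66.7 °C = 339.8 K.
T₂ = 339.8 × (2430/112)^(0.09) = 448.3 K.

T₂ ≈ 448 K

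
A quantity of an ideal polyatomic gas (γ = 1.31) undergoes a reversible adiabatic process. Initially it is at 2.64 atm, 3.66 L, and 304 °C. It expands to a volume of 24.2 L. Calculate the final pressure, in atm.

Adiabatic: P₁V₁^γ = P₂V₂^γ ⇒ P₂ = P₁ (V₁/V₂)^γ.
P₂ = 2.64 × (3.66/24.2)^(1.31) = 0.2223 atm.

P₂ ≈ 0.222 atm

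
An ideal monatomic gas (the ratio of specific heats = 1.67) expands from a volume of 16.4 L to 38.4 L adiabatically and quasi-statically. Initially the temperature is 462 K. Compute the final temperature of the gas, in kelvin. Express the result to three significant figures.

T₂ ≈ 261 K

Adiabatic: T₁V₁^(γ−1) = T₂V₂^(γ−1) ⇒ T₂ = T₁ (V₁/V₂)^(γ−1).
T₂ = 462 × (16.4/38.4)^(0.67) = 261.3 K.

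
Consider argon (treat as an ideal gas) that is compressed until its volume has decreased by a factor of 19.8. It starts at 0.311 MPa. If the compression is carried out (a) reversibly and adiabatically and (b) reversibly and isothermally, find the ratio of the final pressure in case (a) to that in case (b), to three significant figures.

P_adiabatic / P_isothermal ≈ 7.32

For a monatomic ideal gas γ = 5/3.
Isothermal: P_b = P₁(V₁/V₂) = 0.311×19.8.
Adiabatic: P_a = P₁(V₁/V₂)^γ = 0.311×19.8^(5/3).
P_a/P_b = (V₁/V₂)^(γ−1) = 19.8^(2/3) = 7.319.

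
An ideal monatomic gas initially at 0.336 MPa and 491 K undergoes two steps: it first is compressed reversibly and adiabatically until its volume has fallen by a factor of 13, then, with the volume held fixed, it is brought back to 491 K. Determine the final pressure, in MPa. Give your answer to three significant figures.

P₃ ≈ 4.37 MPa

For a monatomic ideal gas γ = 5/3.
Adiabatic step (PV^γ = const): P₂ = 0.336×13^(5/3) = 24.15 MPa; T₂ = 491×13^(2/3) = 2715 K.
Isochoric: P₃ = P₂(T₃/T₂) = 24.15 × (491/2715) = 4.368 MPa.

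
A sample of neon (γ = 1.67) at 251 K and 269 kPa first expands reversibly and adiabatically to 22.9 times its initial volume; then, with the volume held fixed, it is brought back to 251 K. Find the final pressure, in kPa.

P₃ ≈ 11.7 kPa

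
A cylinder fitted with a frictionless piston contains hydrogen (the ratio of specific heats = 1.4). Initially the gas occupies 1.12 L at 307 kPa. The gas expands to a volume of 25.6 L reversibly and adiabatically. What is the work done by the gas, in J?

W ≈ 614 J

P₂ = P₁(V₁/V₂)^γ = 307×(1.12/25.6)^(1.4) = 3.842 kPa.
For a reversible adiabat, W_by_gas = (P₁V₁ − P₂V₂)/(γ−1).
W_by = (307000×0.00112 − 3842×0.0256) / (0.4) = 613.7 J.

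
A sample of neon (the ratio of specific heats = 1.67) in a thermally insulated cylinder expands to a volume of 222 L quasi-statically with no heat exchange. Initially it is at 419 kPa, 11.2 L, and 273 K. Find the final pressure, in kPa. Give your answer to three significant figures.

P₂ ≈ 2.86 kPa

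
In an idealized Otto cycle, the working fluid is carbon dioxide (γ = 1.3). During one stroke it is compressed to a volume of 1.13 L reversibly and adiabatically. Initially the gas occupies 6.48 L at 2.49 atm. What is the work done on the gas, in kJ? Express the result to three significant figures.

W ≈ 3.75 kJ

P₂ = P₁(V₁/V₂)^γ = 2.49×(6.48/1.13)^(1.3) = 24.11 atm.
For a reversible adiabat, W_by_gas = (P₁V₁ − P₂V₂)/(γ−1).
W_by = (252300×0.00648 − 2.443×10^6×0.00113) / (0.3) = -3753 J.
W_on_gas = −W_by = 3753 J.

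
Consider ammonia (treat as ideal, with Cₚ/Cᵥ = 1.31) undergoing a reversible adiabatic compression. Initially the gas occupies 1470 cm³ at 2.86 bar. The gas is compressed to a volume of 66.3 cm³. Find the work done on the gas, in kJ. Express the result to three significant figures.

P₂ = P₁(V₁/V₂)^γ = 2.86×(1470/66.3)^(1.31) = 165.7 bar.
For a reversible adiabat, W_by_gas = (P₁V₁ − P₂V₂)/(γ−1).
W_by = (286000×0.00147 − 1.657×10^7×6.63×10^-5) / (0.31) = -2188 J.
W_on_gas = −W_by = 2188 J.

W ≈ 2.19 kJ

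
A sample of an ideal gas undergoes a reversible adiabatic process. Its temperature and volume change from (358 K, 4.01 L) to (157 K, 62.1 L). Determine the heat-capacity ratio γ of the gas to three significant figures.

TV^(γ−1) = const ⇒ γ − 1 = ln(T₂/T₁) / ln(V₁/V₂).
γ = 1 + ln(157/358) / ln(4.01/62.1) = 1.301.

γ ≈ 1.30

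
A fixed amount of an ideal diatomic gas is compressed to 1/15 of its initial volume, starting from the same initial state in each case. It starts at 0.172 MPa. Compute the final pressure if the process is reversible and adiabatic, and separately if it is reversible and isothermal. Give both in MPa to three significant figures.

adiabatic: 7.62 MPa; isothermal: 2.58 MPa

For a diatomic ideal gas γ = 7/5.
Isothermal: P₂ = P₁(V₁/V₂) = 0.172×15 = 2.58 MPa.
Adiabatic: P₂ = P₁(V₁/V₂)^γ = 0.172×15^(7/5) = 7.622 MPa.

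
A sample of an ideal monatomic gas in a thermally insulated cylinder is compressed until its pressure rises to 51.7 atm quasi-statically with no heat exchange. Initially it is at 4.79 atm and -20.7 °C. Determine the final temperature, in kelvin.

T₂ ≈ 654 K

Along an adiabat T P^((1−γ)/γ) is constant, so T₂ = T₁ (P₂/P₁)^((γ−1)/γ).
For a monatomic ideal gas γ = 5/3, so (γ−1)/γ = 2/5.
T₁ = -20.7 °C = 252.4 K.
T₂ = 252.4 × (51.7/4.79)^(2/5) = 653.8 K.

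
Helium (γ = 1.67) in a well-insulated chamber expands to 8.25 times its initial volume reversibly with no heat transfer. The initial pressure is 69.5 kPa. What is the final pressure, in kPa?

P₂ ≈ 2.05 kPa

Since PV^γ is constant along a reversible adiabat, P₂ = P₁ (V₁/V₂)^γ.
P₂ = 69.5 × (1/8.25)^(1.67) = 2.049 kPa.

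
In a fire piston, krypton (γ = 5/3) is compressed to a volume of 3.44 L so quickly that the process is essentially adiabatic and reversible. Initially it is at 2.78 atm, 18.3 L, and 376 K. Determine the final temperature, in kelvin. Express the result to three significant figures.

T₂ ≈ 1150 K

Adiabatic: T₁V₁^(γ−1) = T₂V₂^(γ−1) ⇒ T₂ = T₁ (V₁/V₂)^(γ−1).
T₂ = 376 × (18.3/3.44)^(2/3) = 1146 K.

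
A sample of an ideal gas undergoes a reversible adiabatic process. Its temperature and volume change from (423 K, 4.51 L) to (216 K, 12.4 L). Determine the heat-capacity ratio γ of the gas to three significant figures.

TV^(γ−1) = const ⇒ γ − 1 = ln(T₂/T₁) / ln(V₁/V₂).
γ = 1 + ln(216/423) / ln(4.51/12.4) = 1.665.

γ ≈ 1.66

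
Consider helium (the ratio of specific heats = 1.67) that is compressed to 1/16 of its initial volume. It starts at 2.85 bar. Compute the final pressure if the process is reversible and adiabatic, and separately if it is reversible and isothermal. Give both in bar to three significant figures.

Isothermal: P₂ = P₁(V₁/V₂) = 2.85×16 = 45.6 bar.
Adiabatic: P₂ = P₁(V₁/V₂)^γ = 2.85×16^(1.67) = 292.2 bar.

adiabatic: 292 bar; isothermal: 45.6 bar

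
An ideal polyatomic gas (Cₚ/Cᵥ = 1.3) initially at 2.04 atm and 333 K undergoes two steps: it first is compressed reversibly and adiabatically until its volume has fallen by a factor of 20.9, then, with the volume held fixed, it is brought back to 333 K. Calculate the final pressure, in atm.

P₃ ≈ 42.6 atm

Adiabatic step (PV^γ = const): P₂ = 2.04×20.9^(1.3) = 106.1 atm; T₂ = 333×20.9^(0.3) = 828.9 K.
Isochoric: P₃ = P₂(T₃/T₂) = 106.1 × (333/828.9) = 42.64 atm.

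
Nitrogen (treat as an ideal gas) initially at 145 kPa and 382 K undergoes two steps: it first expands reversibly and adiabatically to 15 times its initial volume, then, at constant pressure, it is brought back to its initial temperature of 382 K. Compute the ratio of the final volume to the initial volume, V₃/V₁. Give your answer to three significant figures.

For a diatomic ideal gas γ = 7/5.
Adiabatic step: V₂/V₁ = 15; T₂ = T₁·(1/15)^(2/5) = 129.3 K.
Isobaric step: V₃/V₂ = T₃/T₂ = 382/129.3.
V₃/V₁ = (V₂/V₁)(V₃/V₂) = 15 × (382/129.3) = 44.31.

V₃/V₁ ≈ 44.3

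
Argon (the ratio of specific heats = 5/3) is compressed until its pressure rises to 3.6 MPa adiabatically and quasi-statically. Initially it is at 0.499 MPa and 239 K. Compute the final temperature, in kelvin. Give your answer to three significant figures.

T₂ ≈ 527 K

Adiabatic: T₂/T₁ = (P₂/P₁)^((γ−1)/γ).
T₂ = 239 × (3.6/0.499)^(2/5) = 526.8 K.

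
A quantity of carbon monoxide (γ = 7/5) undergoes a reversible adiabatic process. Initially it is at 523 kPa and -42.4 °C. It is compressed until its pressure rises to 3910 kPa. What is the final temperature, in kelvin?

Along an adiabat T P^((1−γ)/γ) is constant, so T₂ = T₁ (P₂/P₁)^((γ−1)/γ).
T₁ = -42.4 °C = 230.7 K.
T₂ = 230.7 × (3910/523)^(2/7) = 410 K.

T₂ ≈ 410 K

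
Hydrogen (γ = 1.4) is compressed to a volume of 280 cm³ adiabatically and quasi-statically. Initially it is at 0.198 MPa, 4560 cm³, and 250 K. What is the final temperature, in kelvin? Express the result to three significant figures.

T₂ ≈ 763 K

For a reversible adiabat TV^(γ−1) is constant, so T₂ = T₁ (V₁/V₂)^(γ−1).
T₂ = 250 × (4560/280)^(0.4) = 763.2 K.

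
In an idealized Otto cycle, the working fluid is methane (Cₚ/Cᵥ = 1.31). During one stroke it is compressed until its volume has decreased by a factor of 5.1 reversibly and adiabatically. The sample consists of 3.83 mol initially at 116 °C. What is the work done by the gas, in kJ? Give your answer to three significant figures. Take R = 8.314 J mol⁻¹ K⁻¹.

Adiabatic: T₁V₁^(γ−1) = T₂V₂^(γ−1) ⇒ T₂ = T₁ (V₁/V₂)^(γ−1).
T₁ = 116 °C = 389.1 K.
T₂ = 389.1 × 5.1^(0.31) = 644.9 K.
Q = 0, so ΔU = W_on_gas = nCᵥΔT with Cᵥ = R/(γ−1) = 26.82 J/(mol·K).
ΔU = 3.83 × 26.82 × (644.9 − 389.1) = 26270 J.
Work done by the gas = −ΔU = -26270 J.

W ≈ -26.3 kJ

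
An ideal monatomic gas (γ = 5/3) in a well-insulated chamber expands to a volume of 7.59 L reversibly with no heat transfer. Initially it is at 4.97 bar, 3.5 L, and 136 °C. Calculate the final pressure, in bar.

Adiabatic: P₁V₁^γ = P₂V₂^γ ⇒ P₂ = P₁ (V₁/V₂)^γ.
P₂ = 4.97 × (3.5/7.59)^(5/3) = 1.368 bar.

P₂ ≈ 1.37 bar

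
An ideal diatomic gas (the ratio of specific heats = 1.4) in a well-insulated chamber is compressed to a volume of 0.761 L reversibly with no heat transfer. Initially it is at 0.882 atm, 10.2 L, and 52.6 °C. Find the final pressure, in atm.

P₂ ≈ 33.4 atm

Since PV^γ is constant along a reversible adiabat, P₂ = P₁ (V₁/V₂)^γ.
P₂ = 0.882 × (10.2/0.761)^(1.4) = 33.39 atm.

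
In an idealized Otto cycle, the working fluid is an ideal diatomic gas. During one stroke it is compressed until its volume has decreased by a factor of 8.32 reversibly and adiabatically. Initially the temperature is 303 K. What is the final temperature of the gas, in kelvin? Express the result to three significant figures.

T₂ ≈ 707 K

Adiabatic: T₁V₁^(γ−1) = T₂V₂^(γ−1) ⇒ T₂ = T₁ (V₁/V₂)^(γ−1).
For a diatomic ideal gas γ = 7/5, so γ−1 = 2/5.
T₂ = 303 × 8.32^(2/5) = 707.1 K.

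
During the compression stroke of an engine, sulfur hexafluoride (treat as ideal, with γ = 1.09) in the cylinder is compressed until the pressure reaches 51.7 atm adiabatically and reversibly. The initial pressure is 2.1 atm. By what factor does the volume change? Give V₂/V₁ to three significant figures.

From PV^γ = const, V₂/V₁ = (P₁/P₂)^(1/γ).
V₂/V₁ = (2.1/51.7)^(0.917) = 0.05292.

V₂/V₁ ≈ 0.0529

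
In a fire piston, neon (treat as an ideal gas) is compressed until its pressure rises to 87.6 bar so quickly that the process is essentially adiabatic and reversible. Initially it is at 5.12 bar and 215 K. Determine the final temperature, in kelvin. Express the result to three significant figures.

T₂ ≈ 669 K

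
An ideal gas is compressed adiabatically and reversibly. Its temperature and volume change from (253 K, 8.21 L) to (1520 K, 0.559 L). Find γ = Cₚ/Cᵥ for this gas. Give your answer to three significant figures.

γ ≈ 1.67

TV^(γ−1) = const ⇒ γ − 1 = ln(T₂/T₁) / ln(V₁/V₂).
γ = 1 + ln(1520/253) / ln(8.21/0.559) = 1.667.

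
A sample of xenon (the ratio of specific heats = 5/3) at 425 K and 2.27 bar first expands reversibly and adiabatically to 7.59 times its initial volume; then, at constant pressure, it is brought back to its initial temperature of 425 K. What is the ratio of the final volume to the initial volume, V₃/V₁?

Adiabatic step: V₂/V₁ = 7.59; T₂ = T₁·(1/7.59)^(2/3) = 110 K.
Isobaric step: V₃/V₂ = T₃/T₂ = 425/110.
V₃/V₁ = (V₂/V₁)(V₃/V₂) = 7.59 × (425/110) = 29.31.

V₃/V₁ ≈ 29.3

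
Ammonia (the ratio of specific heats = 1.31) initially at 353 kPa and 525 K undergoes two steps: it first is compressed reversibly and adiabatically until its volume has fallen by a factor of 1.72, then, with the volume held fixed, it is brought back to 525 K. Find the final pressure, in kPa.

Adiabatic step (PV^γ = const): P₂ = 353×1.72^(1.31) = 718.3 kPa; T₂ = 525×1.72^(0.31) = 621.1 K.
Isochoric: P₃ = P₂(T₃/T₂) = 718.3 × (525/621.1) = 607.2 kPa.

P₃ ≈ 607 kPa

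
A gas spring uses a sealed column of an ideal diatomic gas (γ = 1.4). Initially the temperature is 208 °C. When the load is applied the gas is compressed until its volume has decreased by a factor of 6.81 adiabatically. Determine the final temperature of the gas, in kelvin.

T₂ ≈ 1040 K

For a reversible adiabat TV^(γ−1) is constant, so T₂ = T₁ (V₁/V₂)^(γ−1).
T₁ = 208 °C = 481.1 K.
T₂ = 481.1 × 6.81^(0.4) = 1036 K.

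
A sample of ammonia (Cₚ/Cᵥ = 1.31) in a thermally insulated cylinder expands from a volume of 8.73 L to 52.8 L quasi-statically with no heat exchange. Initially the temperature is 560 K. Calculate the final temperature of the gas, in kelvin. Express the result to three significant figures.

Adiabatic: T₁V₁^(γ−1) = T₂V₂^(γ−1) ⇒ T₂ = T₁ (V₁/V₂)^(γ−1).
T₂ = 560 × (8.73/52.8)^(0.31) = 320.5 K.

T₂ ≈ 321 K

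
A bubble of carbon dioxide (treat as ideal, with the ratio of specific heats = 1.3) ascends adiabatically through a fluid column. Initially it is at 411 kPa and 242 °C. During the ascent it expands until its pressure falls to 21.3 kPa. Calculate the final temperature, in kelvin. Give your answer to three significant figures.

T₂ ≈ 260 K

Adiabatic: T₂/T₁ = (P₂/P₁)^((γ−1)/γ).
T₁ = 242 °C = 515.1 K.
T₂ = 515.1 × (21.3/411)^(0.231) = 260.2 K.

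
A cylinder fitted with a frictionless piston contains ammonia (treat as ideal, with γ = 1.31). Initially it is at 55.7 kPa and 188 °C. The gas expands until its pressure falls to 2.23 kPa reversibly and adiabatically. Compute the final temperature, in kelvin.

T₂ ≈ 215 K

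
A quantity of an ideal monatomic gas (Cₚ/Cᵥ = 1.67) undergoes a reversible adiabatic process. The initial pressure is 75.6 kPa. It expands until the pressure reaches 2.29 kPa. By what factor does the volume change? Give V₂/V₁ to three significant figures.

V₂/V₁ ≈ 8.12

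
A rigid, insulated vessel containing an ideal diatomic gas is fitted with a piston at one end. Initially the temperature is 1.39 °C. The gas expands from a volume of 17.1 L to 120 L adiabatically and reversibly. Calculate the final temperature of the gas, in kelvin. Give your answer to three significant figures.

T₂ ≈ 126 K

Adiabatic: T₁V₁^(γ−1) = T₂V₂^(γ−1) ⇒ T₂ = T₁ (V₁/V₂)^(γ−1).
For a diatomic ideal gas γ = 7/5, so γ−1 = 2/5.
T₁ = 1.39 °C = 274.5 K.
T₂ = 274.5 × (17.1/120)^(2/5) = 125.9 K.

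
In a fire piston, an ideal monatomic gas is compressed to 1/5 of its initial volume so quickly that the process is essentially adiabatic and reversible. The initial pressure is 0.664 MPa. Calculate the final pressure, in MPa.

Adiabatic: P₁V₁^γ = P₂V₂^γ ⇒ P₂ = P₁ (V₁/V₂)^γ.
For a monatomic ideal gas γ = 5/3.
P₂ = 0.664 × 5^(5/3) = 9.708 MPa.

P₂ ≈ 9.71 MPa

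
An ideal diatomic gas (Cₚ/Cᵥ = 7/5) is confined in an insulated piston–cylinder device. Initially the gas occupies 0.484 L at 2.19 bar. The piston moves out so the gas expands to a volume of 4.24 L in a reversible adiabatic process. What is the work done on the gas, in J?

W ≈ -154 J

P₂ = P₁(V₁/V₂)^γ = 2.19×(0.484/4.24)^(7/5) = 0.1049 bar.
For a reversible adiabat, W_by_gas = (P₁V₁ − P₂V₂)/(γ−1).
W_by = (219000×0.000484 − 10490×0.00424) / (2/5) = 153.8 J.
W_on_gas = −W_by = -153.8 J.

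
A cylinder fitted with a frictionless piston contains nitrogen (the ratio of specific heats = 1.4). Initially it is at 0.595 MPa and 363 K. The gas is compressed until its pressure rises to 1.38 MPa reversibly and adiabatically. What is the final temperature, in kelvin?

T₂ ≈ 462 K

Along an adiabat T P^((1−γ)/γ) is constant, so T₂ = T₁ (P₂/P₁)^((γ−1)/γ).
T₂ = 363 × (1.38/0.595)^(0.286) = 461.6 K.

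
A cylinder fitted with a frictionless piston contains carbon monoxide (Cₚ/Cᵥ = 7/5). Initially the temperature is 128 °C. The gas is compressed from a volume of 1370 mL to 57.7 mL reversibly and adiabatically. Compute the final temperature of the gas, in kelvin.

T₂ ≈ 1420 K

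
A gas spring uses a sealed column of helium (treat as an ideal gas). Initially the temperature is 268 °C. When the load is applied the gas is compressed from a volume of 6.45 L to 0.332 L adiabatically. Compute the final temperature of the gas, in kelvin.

For a reversible adiabat TV^(γ−1) is constant, so T₂ = T₁ (V₁/V₂)^(γ−1).
For a monatomic ideal gas γ = 5/3, so γ−1 = 2/3.
T₁ = 268 °C = 541.1 K.
T₂ = 541.1 × (6.45/0.332)^(2/3) = 3911 K.

T₂ ≈ 3910 K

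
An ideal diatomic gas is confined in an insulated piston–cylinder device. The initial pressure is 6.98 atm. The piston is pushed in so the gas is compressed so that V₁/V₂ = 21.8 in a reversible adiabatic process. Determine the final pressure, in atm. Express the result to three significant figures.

Adiabatic: P₁V₁^γ = P₂V₂^γ ⇒ P₂ = P₁ (V₁/V₂)^γ.
For a diatomic ideal gas γ = 7/5.
P₂ = 6.98 × 21.8^(7/5) = 522 atm.

P₂ ≈ 522 atm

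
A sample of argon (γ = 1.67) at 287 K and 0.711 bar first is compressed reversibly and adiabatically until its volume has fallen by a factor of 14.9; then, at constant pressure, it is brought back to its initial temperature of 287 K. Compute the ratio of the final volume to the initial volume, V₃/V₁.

V₃/V₁ ≈ 0.0110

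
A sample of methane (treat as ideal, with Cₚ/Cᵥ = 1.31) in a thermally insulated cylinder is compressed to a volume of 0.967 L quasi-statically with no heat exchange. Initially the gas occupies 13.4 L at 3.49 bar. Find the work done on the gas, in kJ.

P₂ = P₁(V₁/V₂)^γ = 3.49×(13.4/0.967)^(1.31) = 109.3 bar.
For a reversible adiabat, W_by_gas = (P₁V₁ − P₂V₂)/(γ−1).
W_by = (349000×0.0134 − 1.093×10^7×0.000967) / (0.31) = -18990 J.
W_on_gas = −W_by = 18990 J.

W ≈ 19.0 kJ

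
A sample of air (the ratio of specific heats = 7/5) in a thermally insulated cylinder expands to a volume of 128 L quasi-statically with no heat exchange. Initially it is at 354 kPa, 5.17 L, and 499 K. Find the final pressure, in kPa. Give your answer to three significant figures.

Since PV^γ is constant along a reversible adiabat, P₂ = P₁ (V₁/V₂)^γ.
P₂ = 354 × (5.17/128)^(7/5) = 3.961 kPa.

P₂ ≈ 3.96 kPa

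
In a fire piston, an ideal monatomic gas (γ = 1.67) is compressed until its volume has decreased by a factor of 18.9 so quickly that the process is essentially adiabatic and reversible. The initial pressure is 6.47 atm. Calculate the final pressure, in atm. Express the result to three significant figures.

Adiabatic: P₁V₁^γ = P₂V₂^γ ⇒ P₂ = P₁ (V₁/V₂)^γ.
P₂ = 6.47 × 18.9^(1.67) = 876.2 atm.

P₂ ≈ 876 atm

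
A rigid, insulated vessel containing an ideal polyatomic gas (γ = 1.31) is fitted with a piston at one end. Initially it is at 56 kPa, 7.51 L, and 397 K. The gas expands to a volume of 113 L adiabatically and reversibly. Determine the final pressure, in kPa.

P₂ ≈ 1.61 kPa

Adiabatic: P₁V₁^γ = P₂V₂^γ ⇒ P₂ = P₁ (V₁/V₂)^γ.
P₂ = 56 × (7.51/113)^(1.31) = 1.606 kPa.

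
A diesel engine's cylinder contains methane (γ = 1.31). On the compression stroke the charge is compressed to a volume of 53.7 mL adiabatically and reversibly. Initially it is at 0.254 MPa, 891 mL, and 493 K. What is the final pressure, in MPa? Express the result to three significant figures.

Since PV^γ is constant along a reversible adiabat, P₂ = P₁ (V₁/V₂)^γ.
P₂ = 0.254 × (891/53.7)^(1.31) = 10.07 MPa.

P₂ ≈ 10.1 MPa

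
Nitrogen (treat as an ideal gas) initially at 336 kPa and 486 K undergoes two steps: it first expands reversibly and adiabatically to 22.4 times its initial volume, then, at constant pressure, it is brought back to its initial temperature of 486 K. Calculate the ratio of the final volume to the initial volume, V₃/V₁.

V₃/V₁ ≈ 77.7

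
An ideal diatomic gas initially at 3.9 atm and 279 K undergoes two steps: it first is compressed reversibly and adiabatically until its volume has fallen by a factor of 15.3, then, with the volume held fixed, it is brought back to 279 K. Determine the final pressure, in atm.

For a diatomic ideal gas γ = 7/5.
Adiabatic step (PV^γ = const): P₂ = 3.9×15.3^(7/5) = 177.7 atm; T₂ = 279×15.3^(2/5) = 830.8 K.
Isochoric: P₃ = P₂(T₃/T₂) = 177.7 × (279/830.8) = 59.67 atm.

P₃ ≈ 59.7 atm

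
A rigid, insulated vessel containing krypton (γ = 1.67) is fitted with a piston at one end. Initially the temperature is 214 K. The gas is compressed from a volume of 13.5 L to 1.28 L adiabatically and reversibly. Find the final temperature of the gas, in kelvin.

T₂ ≈ 1040 K

For a reversible adiabat TV^(γ−1) is constant, so T₂ = T₁ (V₁/V₂)^(γ−1).
T₂ = 214 × (13.5/1.28)^(0.67) = 1037 K.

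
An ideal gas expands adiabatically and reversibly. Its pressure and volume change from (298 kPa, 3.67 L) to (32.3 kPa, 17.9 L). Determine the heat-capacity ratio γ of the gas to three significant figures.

γ ≈ 1.40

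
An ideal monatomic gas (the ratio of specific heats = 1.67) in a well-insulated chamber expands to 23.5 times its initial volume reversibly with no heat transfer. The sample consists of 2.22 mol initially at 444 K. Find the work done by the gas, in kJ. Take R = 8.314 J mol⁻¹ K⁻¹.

W ≈ 10.8 kJ

Adiabatic: T₁V₁^(γ−1) = T₂V₂^(γ−1) ⇒ T₂ = T₁ (V₁/V₂)^(γ−1).
T₂ = 444 × (1/23.5)^(0.67) = 53.55 K.
Q = 0, so ΔU = W_on_gas = nCᵥΔT with Cᵥ = R/(γ−1) = 12.41 J/(mol·K).
ΔU = 2.22 × 12.41 × (53.55 − 444) = -10760 J.
Work done by the gas = −ΔU = 10760 J.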